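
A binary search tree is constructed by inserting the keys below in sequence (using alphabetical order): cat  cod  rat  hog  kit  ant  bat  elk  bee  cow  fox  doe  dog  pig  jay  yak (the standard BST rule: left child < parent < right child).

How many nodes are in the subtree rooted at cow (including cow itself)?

3

Insert cat: tree is empty, so cat becomes the root.
Insert cod: cod > cat → go right. Place as right child of cat.
Insert rat: rat > cat → go right; rat > cod → go right. Place as right child of cod.
Insert hog: hog > cat → go right; hog > cod → go right; hog < rat → go left. Place as left child of rat.
Insert kit: kit > cat → go right; kit > cod → go right; kit < rat → go left; kit > hog → go right. Place as right child of hog.
Insert ant: ant < cat → go left. Place as left child of cat.
Insert bat: bat < cat → go left; bat > ant → go right. Place as right child of ant.
Insert elk: elk > cat → go right; elk > cod → go right; elk < rat → go left; elk < hog → go left. Place as left child of hog.
Insert bee: bee < cat → go left; bee > ant → go right; bee > bat → go right. Place as right child of bat.
Insert cow: cow > cat → go right; cow > cod → go right; cow < rat → go left; cow < hog → go left; cow < elk → go left. Place as left child of elk.
Insert fox: fox > cat → go right; fox > cod → go right; fox < rat → go left; fox < hog → go left; fox > elk → go right. Place as right child of elk.
Insert doe: doe > cat → go right; doe > cod → go right; doe < rat → go left; doe < hog → go left; doe < elk → go left; doe > cow → go right. Place as right child of cow.
Insert dog: dog > cat → go right; dog > cod → go right; dog < rat → go left; dog < hog → go left; dog < elk → go left; dog > cow → go right; dog > doe → go right. Place as right child of doe.
Insert pig: pig > cat → go right; pig > cod → go right; pig < rat → go left; pig > hog → go right; pig > kit → go right. Place as right child of kit.
Insert jay: jay > cat → go right; jay > cod → go right; jay < rat → go left; jay > hog → go right; jay < kit → go left. Place as left child of kit.
Insert yak: yak > cat → go right; yak > cod → go right; yak > rat → go right. Place as right child of rat.

Subtree rooted at cow contains: cow, doe, dog — 3 nodes.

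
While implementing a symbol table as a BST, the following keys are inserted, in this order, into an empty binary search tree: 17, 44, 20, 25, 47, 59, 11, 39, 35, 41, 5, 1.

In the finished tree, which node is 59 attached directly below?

47

Insert 17: tree is empty, so 17 becomes the root.
Insert 44: 44 > 17 → go right. Place as right child of 17.
Insert 20: 20 > 17 → go right; 20 < 44 → go left. Place as left child of 44.
Insert 25: 25 > 17 → go right; 25 < 44 → go left; 25 > 20 → go right. Place as right child of 20.
Insert 47: 47 > 17 → go right; 47 > 44 → go right. Place as right child of 44.
Insert 59: 59 > 17 → go right; 59 > 44 → go right; 59 > 47 → go right. Place as right child of 47.
Insert 11: 11 < 17 → go left. Place as left child of 17.
Insert 39: 39 > 17 → go right; 39 < 44 → go left; 39 > 20 → go right; 39 > 25 → go right. Place as right child of 25.
Insert 35: 35 > 17 → go right; 35 < 44 → go left; 35 > 20 → go right; 35 > 25 → go right; 35 < 39 → go left. Place as left child of 39.
Insert 41: 41 > 17 → go right; 41 < 44 → go left; 41 > 20 → go right; 41 > 25 → go right; 41 > 39 → go right. Place as right child of 39.
Insert 5: 5 < 17 → go left; 5 < 11 → go left. Place as left child of 11.
Insert 1: 1 < 17 → go left; 1 < 11 → go left; 1 < 5 → go left. Place as left child of 5.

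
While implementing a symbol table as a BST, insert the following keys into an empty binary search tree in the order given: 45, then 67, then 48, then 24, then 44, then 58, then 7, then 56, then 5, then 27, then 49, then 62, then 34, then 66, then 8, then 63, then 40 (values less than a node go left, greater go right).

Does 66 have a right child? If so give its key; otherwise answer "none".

45: root
67: right child of 45 (depth 1)
48: left child of 67 (depth 2)
24: left child of 45 (depth 1)
44: right child of 24 (depth 2)
58: right child of 48 (depth 3)
7: left child of 24 (depth 2)
56: left child of 58 (depth 4)
5: left child of 7 (depth 3)
27: left child of 44 (depth 3)
49: left child of 56 (depth 5)
62: right child of 58 (depth 4)
34: right child of 27 (depth 4)
66: right child of 62 (depth 5)
8: right child of 7 (depth 3)
63: left child of 66 (depth 6)
40: right child of 34 (depth 5)

none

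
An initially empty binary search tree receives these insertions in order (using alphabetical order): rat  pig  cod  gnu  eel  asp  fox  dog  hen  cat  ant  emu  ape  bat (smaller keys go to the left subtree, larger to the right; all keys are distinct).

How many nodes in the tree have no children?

5

Resulting structure (node: left, right):
  rat: L=pig, R=–
  pig: L=cod, R=–
  cod: L=asp, R=gnu
  gnu: L=eel, R=hen
  eel: L=dog, R=fox
  asp: L=ant, R=cat
  fox: L=emu, R=–
  dog: L=–, R=–
  hen: L=–, R=–
  cat: L=bat, R=–
  ant: L=–, R=ape
  emu: L=–, R=–
  ape: L=–, R=–
  bat: L=–, R=–

Leaves: ape, bat, dog, emu, hen — 5 in total.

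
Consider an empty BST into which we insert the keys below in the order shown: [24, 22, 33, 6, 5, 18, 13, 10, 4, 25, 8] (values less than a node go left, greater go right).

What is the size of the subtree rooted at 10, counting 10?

2

Insert 24: tree is empty, so 24 becomes the root.
Insert 22: 22 < 24 → go left. Place as left child of 24.
Insert 33: 33 > 24 → go right. Place as right child of 24.
Insert 6: 6 < 24 → go left; 6 < 22 → go left. Place as left child of 22.
Insert 5: 5 < 24 → go left; 5 < 22 → go left; 5 < 6 → go left. Place as left child of 6.
Insert 18: 18 < 24 → go left; 18 < 22 → go left; 18 > 6 → go right. Place as right child of 6.
Insert 13: 13 < 24 → go left; 13 < 22 → go left; 13 > 6 → go right; 13 < 18 → go left. Place as left child of 18.
Insert 10: 10 < 24 → go left; 10 < 22 → go left; 10 > 6 → go right; 10 < 18 → go left; 10 < 13 → go left. Place as left child of 13.
Insert 4: 4 < 24 → go left; 4 < 22 → go left; 4 < 6 → go left; 4 < 5 → go left. Place as left child of 5.
Insert 25: 25 > 24 → go right; 25 < 33 → go left. Place as left child of 33.
Insert 8: 8 < 24 → go left; 8 < 22 → go left; 8 > 6 → go right; 8 < 18 → go left; 8 < 13 → go left; 8 < 10 → go left. Place as left child of 10.

Subtree rooted at 10 contains: 10, 8 — 2 nodes.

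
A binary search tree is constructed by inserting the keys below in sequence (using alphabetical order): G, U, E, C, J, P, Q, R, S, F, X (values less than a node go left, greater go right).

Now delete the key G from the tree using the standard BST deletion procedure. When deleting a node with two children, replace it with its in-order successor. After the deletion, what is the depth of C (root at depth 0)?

2

Insert G: tree is empty, so G becomes the root.
Insert U: U > G → go right. Place as right child of G.
Insert E: E < G → go left. Place as left child of G.
Insert C: C < G → go left; C < E → go left. Place as left child of E.
Insert J: J > G → go right; J < U → go left. Place as left child of U.
Insert P: P > G → go right; P < U → go left; P > J → go right. Place as right child of J.
Insert Q: Q > G → go right; Q < U → go left; Q > J → go right; Q > P → go right. Place as right child of P.
Insert R: R > G → go right; R < U → go left; R > J → go right; R > P → go right; R > Q → go right. Place as right child of Q.
Insert S: S > G → go right; S < U → go left; S > J → go right; S > P → go right; S > Q → go right; S > R → go right. Place as right child of R.
Insert F: F < G → go left; F > E → go right. Place as right child of E.
Insert X: X > G → go right; X > U → go right. Place as right child of U.

Delete G (two children — replace with in-order successor).
After deletion, path to C: J → E → C.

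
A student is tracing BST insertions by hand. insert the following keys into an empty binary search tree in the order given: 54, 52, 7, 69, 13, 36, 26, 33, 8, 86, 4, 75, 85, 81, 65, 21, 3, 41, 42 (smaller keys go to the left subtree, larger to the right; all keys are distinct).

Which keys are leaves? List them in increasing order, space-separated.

Insert 54: tree is empty, so 54 becomes the root.
Insert 52: 52 < 54 → go left. Place as left child of 54.
Insert 7: 7 < 54 → go left; 7 < 52 → go left. Place as left child of 52.
Insert 69: 69 > 54 → go right. Place as right child of 54.
Insert 13: 13 < 54 → go left; 13 < 52 → go left; 13 > 7 → go right. Place as right child of 7.
Insert 36: 36 < 54 → go left; 36 < 52 → go left; 36 > 7 → go right; 36 > 13 → go right. Place as right child of 13.
Insert 26: 26 < 54 → go left; 26 < 52 → go left; 26 > 7 → go right; 26 > 13 → go right; 26 < 36 → go left. Place as left child of 36.
Insert 33: 33 < 54 → go left; 33 < 52 → go left; 33 > 7 → go right; 33 > 13 → go right; 33 < 36 → go left; 33 > 26 → go right. Place as right child of 26.
Insert 8: 8 < 54 → go left; 8 < 52 → go left; 8 > 7 → go right; 8 < 13 → go left. Place as left child of 13.
Insert 86: 86 > 54 → go right; 86 > 69 → go right. Place as right child of 69.
Insert 4: 4 < 54 → go left; 4 < 52 → go left; 4 < 7 → go left. Place as left child of 7.
Insert 75: 75 > 54 → go right; 75 > 69 → go right; 75 < 86 → go left. Place as left child of 86.
Insert 85: 85 > 54 → go right; 85 > 69 → go right; 85 < 86 → go left; 85 > 75 → go right. Place as right child of 75.
Insert 81: 81 > 54 → go right; 81 > 69 → go right; 81 < 86 → go left; 81 > 75 → go right; 81 < 85 → go left. Place as left child of 85.
Insert 65: 65 > 54 → go right; 65 < 69 → go left. Place as left child of 69.
Insert 21: 21 < 54 → go left; 21 < 52 → go left; 21 > 7 → go right; 21 > 13 → go right; 21 < 36 → go left; 21 < 26 → go left. Place as left child of 26.
Insert 3: 3 < 54 → go left; 3 < 52 → go left; 3 < 7 → go left; 3 < 4 → go left. Place as left child of 4.
Insert 41: 41 < 54 → go left; 41 < 52 → go left; 41 > 7 → go right; 41 > 13 → go right; 41 > 36 → go right. Place as right child of 36.
Insert 42: 42 < 54 → go left; 42 < 52 → go left; 42 > 7 → go right; 42 > 13 → go right; 42 > 36 → go right; 42 > 41 → go right. Place as right child of 41.

3 8 21 33 42 65 81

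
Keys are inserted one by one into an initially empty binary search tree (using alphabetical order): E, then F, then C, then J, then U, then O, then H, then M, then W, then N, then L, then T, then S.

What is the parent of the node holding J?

F

E: root
F: right child of E (depth 1)
C: left child of E (depth 1)
J: right child of F (depth 2)
U: right child of J (depth 3)
O: left child of U (depth 4)
H: left child of J (depth 3)
M: left child of O (depth 5)
W: right child of U (depth 4)
N: right child of M (depth 6)
L: left child of M (depth 6)
T: right child of O (depth 5)
S: left child of T (depth 6)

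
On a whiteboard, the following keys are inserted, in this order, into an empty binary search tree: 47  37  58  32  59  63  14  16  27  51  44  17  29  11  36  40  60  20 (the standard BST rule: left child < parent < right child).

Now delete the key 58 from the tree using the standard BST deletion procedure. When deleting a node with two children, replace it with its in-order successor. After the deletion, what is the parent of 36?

47: root
37: left child of 47 (depth 1)
58: right child of 47 (depth 1)
32: left child of 37 (depth 2)
59: right child of 58 (depth 2)
63: right child of 59 (depth 3)
14: left child of 32 (depth 3)
16: right child of 14 (depth 4)
27: right child of 16 (depth 5)
51: left child of 58 (depth 2)
44: right child of 37 (depth 2)
17: left child of 27 (depth 6)
29: right child of 27 (depth 6)
11: left child of 14 (depth 4)
36: right child of 32 (depth 3)
40: left child of 44 (depth 3)
60: left child of 63 (depth 4)
20: right child of 17 (depth 7)

Delete 58 (two children — replace with in-order successor).
After deletion, 36's parent is 32.

32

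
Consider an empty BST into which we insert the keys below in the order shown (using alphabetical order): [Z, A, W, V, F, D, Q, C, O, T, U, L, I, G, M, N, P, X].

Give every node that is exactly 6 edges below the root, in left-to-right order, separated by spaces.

Resulting structure (node: left, right):
  Z: L=A, R=–
  A: L=–, R=W
  W: L=V, R=X
  V: L=F, R=–
  F: L=D, R=Q
  D: L=C, R=–
  Q: L=O, R=T
  C: L=–, R=–
  O: L=L, R=P
  T: L=–, R=U
  U: L=–, R=–
  L: L=I, R=M
  I: L=G, R=–
  G: L=–, R=–
  M: L=–, R=N
  N: L=–, R=–
  P: L=–, R=–
  X: L=–, R=–

C O T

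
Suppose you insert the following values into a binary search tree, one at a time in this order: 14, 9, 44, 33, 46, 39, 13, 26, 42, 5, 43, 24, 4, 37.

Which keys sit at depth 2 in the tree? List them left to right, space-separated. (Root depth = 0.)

14: root
9: left child of 14 (depth 1)
44: right child of 14 (depth 1)
33: left child of 44 (depth 2)
46: right child of 44 (depth 2)
39: right child of 33 (depth 3)
13: right child of 9 (depth 2)
26: left child of 33 (depth 3)
42: right child of 39 (depth 4)
5: left child of 9 (depth 2)
43: right child of 42 (depth 5)
24: left child of 26 (depth 4)
4: left child of 5 (depth 3)
37: left child of 39 (depth 4)

5 13 33 46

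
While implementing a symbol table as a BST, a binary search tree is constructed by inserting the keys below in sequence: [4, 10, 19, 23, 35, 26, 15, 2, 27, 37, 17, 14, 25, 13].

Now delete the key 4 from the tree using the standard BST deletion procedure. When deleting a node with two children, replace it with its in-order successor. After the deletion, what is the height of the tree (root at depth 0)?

4: root
10: right child of 4 (depth 1)
19: right child of 10 (depth 2)
23: right child of 19 (depth 3)
35: right child of 23 (depth 4)
26: left child of 35 (depth 5)
15: left child of 19 (depth 3)
2: left child of 4 (depth 1)
27: right child of 26 (depth 6)
37: right child of 35 (depth 5)
17: right child of 15 (depth 4)
14: left child of 15 (depth 4)
25: left child of 26 (depth 6)
13: left child of 14 (depth 5)

Delete 4 (two children — replace with in-order successor).
After deletion, deepest node is 27 at depth 5.

5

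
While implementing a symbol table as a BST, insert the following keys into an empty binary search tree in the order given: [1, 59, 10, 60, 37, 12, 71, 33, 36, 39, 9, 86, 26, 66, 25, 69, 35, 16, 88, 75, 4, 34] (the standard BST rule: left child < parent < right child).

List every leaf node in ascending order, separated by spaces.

Insert 1: tree is empty, so 1 becomes the root.
Insert 59: 59 > 1 → go right. Place as right child of 1.
Insert 10: 10 > 1 → go right; 10 < 59 → go left. Place as left child of 59.
Insert 60: 60 > 1 → go right; 60 > 59 → go right. Place as right child of 59.
Insert 37: 37 > 1 → go right; 37 < 59 → go left; 37 > 10 → go right. Place as right child of 10.
Insert 12: 12 > 1 → go right; 12 < 59 → go left; 12 > 10 → go right; 12 < 37 → go left. Place as left child of 37.
Insert 71: 71 > 1 → go right; 71 > 59 → go right; 71 > 60 → go right. Place as right child of 60.
Insert 33: 33 > 1 → go right; 33 < 59 → go left; 33 > 10 → go right; 33 < 37 → go left; 33 > 12 → go right. Place as right child of 12.
Insert 36: 36 > 1 → go right; 36 < 59 → go left; 36 > 10 → go right; 36 < 37 → go left; 36 > 12 → go right; 36 > 33 → go right. Place as right child of 33.
Insert 39: 39 > 1 → go right; 39 < 59 → go left; 39 > 10 → go right; 39 > 37 → go right. Place as right child of 37.
Insert 9: 9 > 1 → go right; 9 < 59 → go left; 9 < 10 → go left. Place as left child of 10.
Insert 86: 86 > 1 → go right; 86 > 59 → go right; 86 > 60 → go right; 86 > 71 → go right. Place as right child of 71.
Insert 26: 26 > 1 → go right; 26 < 59 → go left; 26 > 10 → go right; 26 < 37 → go left; 26 > 12 → go right; 26 < 33 → go left. Place as left child of 33.
Insert 66: 66 > 1 → go right; 66 > 59 → go right; 66 > 60 → go right; 66 < 71 → go left. Place as left child of 71.
Insert 25: 25 > 1 → go right; 25 < 59 → go left; 25 > 10 → go right; 25 < 37 → go left; 25 > 12 → go right; 25 < 33 → go left; 25 < 26 → go left. Place as left child of 26.
Insert 69: 69 > 1 → go right; 69 > 59 → go right; 69 > 60 → go right; 69 < 71 → go left; 69 > 66 → go right. Place as right child of 66.
Insert 35: 35 > 1 → go right; 35 < 59 → go left; 35 > 10 → go right; 35 < 37 → go left; 35 > 12 → go right; 35 > 33 → go right; 35 < 36 → go left. Place as left child of 36.
Insert 16: 16 > 1 → go right; 16 < 59 → go left; 16 > 10 → go right; 16 < 37 → go left; 16 > 12 → go right; 16 < 33 → go left; 16 < 26 → go left; 16 < 25 → go left. Place as left child of 25.
Insert 88: 88 > 1 → go right; 88 > 59 → go right; 88 > 60 → go right; 88 > 71 → go right; 88 > 86 → go right. Place as right child of 86.
Insert 75: 75 > 1 → go right; 75 > 59 → go right; 75 > 60 → go right; 75 > 71 → go right; 75 < 86 → go left. Place as left child of 86.
Insert 4: 4 > 1 → go right; 4 < 59 → go left; 4 < 10 → go left; 4 < 9 → go left. Place as left child of 9.
Insert 34: 34 > 1 → go right; 34 < 59 → go left; 34 > 10 → go right; 34 < 37 → go left; 34 > 12 → go right; 34 > 33 → go right; 34 < 36 → go left; 34 < 35 → go left. Place as left child of 35.

4 16 34 39 69 75 88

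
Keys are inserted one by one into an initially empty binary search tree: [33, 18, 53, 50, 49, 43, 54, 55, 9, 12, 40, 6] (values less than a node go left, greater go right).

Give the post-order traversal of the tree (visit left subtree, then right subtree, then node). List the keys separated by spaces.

Insert 33: tree is empty, so 33 becomes the root.
Insert 18: 18 < 33 → go left. Place as left child of 33.
Insert 53: 53 > 33 → go right. Place as right child of 33.
Insert 50: 50 > 33 → go right; 50 < 53 → go left. Place as left child of 53.
Insert 49: 49 > 33 → go right; 49 < 53 → go left; 49 < 50 → go left. Place as left child of 50.
Insert 43: 43 > 33 → go right; 43 < 53 → go left; 43 < 50 → go left; 43 < 49 → go left. Place as left child of 49.
Insert 54: 54 > 33 → go right; 54 > 53 → go right. Place as right child of 53.
Insert 55: 55 > 33 → go right; 55 > 53 → go right; 55 > 54 → go right. Place as right child of 54.
Insert 9: 9 < 33 → go left; 9 < 18 → go left. Place as left child of 18.
Insert 12: 12 < 33 → go left; 12 < 18 → go left; 12 > 9 → go right. Place as right child of 9.
Insert 40: 40 > 33 → go right; 40 < 53 → go left; 40 < 50 → go left; 40 < 49 → go left; 40 < 43 → go left. Place as left child of 43.
Insert 6: 6 < 33 → go left; 6 < 18 → go left; 6 < 9 → go left. Place as left child of 9.

6 12 9 18 40 43 49 50 55 54 53 33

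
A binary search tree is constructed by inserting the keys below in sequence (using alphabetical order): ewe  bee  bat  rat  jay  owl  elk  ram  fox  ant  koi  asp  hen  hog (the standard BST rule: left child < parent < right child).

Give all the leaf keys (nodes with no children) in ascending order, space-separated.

asp elk hog koi ram

Insert ewe: tree is empty, so ewe becomes the root.
Insert bee: bee < ewe → go left. Place as left child of ewe.
Insert bat: bat < ewe → go left; bat < bee → go left. Place as left child of bee.
Insert rat: rat > ewe → go right. Place as right child of ewe.
Insert jay: jay > ewe → go right; jay < rat → go left. Place as left child of rat.
Insert owl: owl > ewe → go right; owl < rat → go left; owl > jay → go right. Place as right child of jay.
Insert elk: elk < ewe → go left; elk > bee → go right. Place as right child of bee.
Insert ram: ram > ewe → go right; ram < rat → go left; ram > jay → go right; ram > owl → go right. Place as right child of owl.
Insert fox: fox > ewe → go right; fox < rat → go left; fox < jay → go left. Place as left child of jay.
Insert ant: ant < ewe → go left; ant < bee → go left; ant < bat → go left. Place as left child of bat.
Insert koi: koi > ewe → go right; koi < rat → go left; koi > jay → go right; koi < owl → go left. Place as left child of owl.
Insert asp: asp < ewe → go left; asp < bee → go left; asp < bat → go left; asp > ant → go right. Place as right child of ant.
Insert hen: hen > ewe → go right; hen < rat → go left; hen < jay → go left; hen > fox → go right. Place as right child of fox.
Insert hog: hog > ewe → go right; hog < rat → go left; hog < jay → go left; hog > fox → go right; hog > hen → go right. Place as right child of hen.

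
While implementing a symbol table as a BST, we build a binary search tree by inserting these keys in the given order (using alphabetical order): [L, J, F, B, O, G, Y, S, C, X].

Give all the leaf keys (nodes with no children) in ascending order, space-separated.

C G X

Resulting structure (node: left, right):
  L: L=J, R=O
  J: L=F, R=–
  F: L=B, R=G
  B: L=–, R=C
  O: L=–, R=Y
  G: L=–, R=–
  Y: L=S, R=–
  S: L=–, R=X
  C: L=–, R=–
  X: L=–, R=–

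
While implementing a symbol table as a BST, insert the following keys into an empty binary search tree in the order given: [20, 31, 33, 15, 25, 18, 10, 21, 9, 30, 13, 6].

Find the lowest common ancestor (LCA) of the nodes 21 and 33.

31

Insert 20: tree is empty, so 20 becomes the root.
Insert 31: 31 > 20 → go right. Place as right child of 20.
Insert 33: 33 > 20 → go right; 33 > 31 → go right. Place as right child of 31.
Insert 15: 15 < 20 → go left. Place as left child of 20.
Insert 25: 25 > 20 → go right; 25 < 31 → go left. Place as left child of 31.
Insert 18: 18 < 20 → go left; 18 > 15 → go right. Place as right child of 15.
Insert 10: 10 < 20 → go left; 10 < 15 → go left. Place as left child of 15.
Insert 21: 21 > 20 → go right; 21 < 31 → go left; 21 < 25 → go left. Place as left child of 25.
Insert 9: 9 < 20 → go left; 9 < 15 → go left; 9 < 10 → go left. Place as left child of 10.
Insert 30: 30 > 20 → go right; 30 < 31 → go left; 30 > 25 → go right. Place as right child of 25.
Insert 13: 13 < 20 → go left; 13 < 15 → go left; 13 > 10 → go right. Place as right child of 10.
Insert 6: 6 < 20 → go left; 6 < 15 → go left; 6 < 10 → go left; 6 < 9 → go left. Place as left child of 9.

Path to 21: 20 → 31 → 25 → 21
Path to 33: 20 → 31 → 33
The paths share a prefix ending at 31, then split left and right.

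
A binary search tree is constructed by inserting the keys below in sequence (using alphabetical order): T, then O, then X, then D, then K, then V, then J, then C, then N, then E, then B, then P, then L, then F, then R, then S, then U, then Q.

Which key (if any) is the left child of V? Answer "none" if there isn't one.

T: root
O: left child of T (depth 1)
X: right child of T (depth 1)
D: left child of O (depth 2)
K: right child of D (depth 3)
V: left child of X (depth 2)
J: left child of K (depth 4)
C: left child of D (depth 3)
N: right child of K (depth 4)
E: left child of J (depth 5)
B: left child of C (depth 4)
P: right child of O (depth 2)
L: left child of N (depth 5)
F: right child of E (depth 6)
R: right child of P (depth 3)
S: right child of R (depth 4)
U: left child of V (depth 3)
Q: left child of R (depth 4)

U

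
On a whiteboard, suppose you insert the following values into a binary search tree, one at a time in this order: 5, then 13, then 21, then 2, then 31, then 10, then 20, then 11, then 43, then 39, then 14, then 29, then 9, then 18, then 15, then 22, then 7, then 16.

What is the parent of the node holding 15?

18

Resulting structure (node: left, right):
  5: L=2, R=13
  13: L=10, R=21
  21: L=20, R=31
  2: L=–, R=–
  31: L=29, R=43
  10: L=9, R=11
  20: L=14, R=–
  11: L=–, R=–
  43: L=39, R=–
  39: L=–, R=–
  14: L=–, R=18
  29: L=22, R=–
  9: L=7, R=–
  18: L=15, R=–
  15: L=–, R=16
  22: L=–, R=–
  7: L=–, R=–
  16: L=–, R=–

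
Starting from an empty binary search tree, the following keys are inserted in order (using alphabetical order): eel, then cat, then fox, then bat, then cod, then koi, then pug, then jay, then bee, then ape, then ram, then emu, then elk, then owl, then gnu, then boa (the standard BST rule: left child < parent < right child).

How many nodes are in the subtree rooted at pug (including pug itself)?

3

Insert eel: tree is empty, so eel becomes the root.
Insert cat: cat < eel → go left. Place as left child of eel.
Insert fox: fox > eel → go right. Place as right child of eel.
Insert bat: bat < eel → go left; bat < cat → go left. Place as left child of cat.
Insert cod: cod < eel → go left; cod > cat → go right. Place as right child of cat.
Insert koi: koi > eel → go right; koi > fox → go right. Place as right child of fox.
Insert pug: pug > eel → go right; pug > fox → go right; pug > koi → go right. Place as right child of koi.
Insert jay: jay > eel → go right; jay > fox → go right; jay < koi → go left. Place as left child of koi.
Insert bee: bee < eel → go left; bee < cat → go left; bee > bat → go right. Place as right child of bat.
Insert ape: ape < eel → go left; ape < cat → go left; ape < bat → go left. Place as left child of bat.
Insert ram: ram > eel → go right; ram > fox → go right; ram > koi → go right; ram > pug → go right. Place as right child of pug.
Insert emu: emu > eel → go right; emu < fox → go left. Place as left child of fox.
Insert elk: elk > eel → go right; elk < fox → go left; elk < emu → go left. Place as left child of emu.
Insert owl: owl > eel → go right; owl > fox → go right; owl > koi → go right; owl < pug → go left. Place as left child of pug.
Insert gnu: gnu > eel → go right; gnu > fox → go right; gnu < koi → go left; gnu < jay → go left. Place as left child of jay.
Insert boa: boa < eel → go left; boa < cat → go left; boa > bat → go right; boa > bee → go right. Place as right child of bee.

Subtree rooted at pug contains: pug, owl, ram — 3 nodes.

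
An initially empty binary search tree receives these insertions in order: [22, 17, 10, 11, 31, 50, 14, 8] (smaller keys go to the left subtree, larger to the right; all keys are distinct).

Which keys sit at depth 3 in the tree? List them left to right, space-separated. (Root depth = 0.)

8 11

Resulting structure (node: left, right):
  22: L=17, R=31
  17: L=10, R=–
  10: L=8, R=11
  11: L=–, R=14
  31: L=–, R=50
  50: L=–, R=–
  14: L=–, R=–
  8: L=–, R=–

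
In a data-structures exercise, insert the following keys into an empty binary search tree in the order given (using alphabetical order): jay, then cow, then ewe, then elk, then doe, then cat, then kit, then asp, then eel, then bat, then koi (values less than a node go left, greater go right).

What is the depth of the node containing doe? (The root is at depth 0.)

Insert jay: tree is empty, so jay becomes the root.
Insert cow: cow < jay → go left. Place as left child of jay.
Insert ewe: ewe < jay → go left; ewe > cow → go right. Place as right child of cow.
Insert elk: elk < jay → go left; elk > cow → go right; elk < ewe → go left. Place as left child of ewe.
Insert doe: doe < jay → go left; doe > cow → go right; doe < ewe → go left; doe < elk → go left. Place as left child of elk.
Insert cat: cat < jay → go left; cat < cow → go left. Place as left child of cow.
Insert kit: kit > jay → go right. Place as right child of jay.
Insert asp: asp < jay → go left; asp < cow → go left; asp < cat → go left. Place as left child of cat.
Insert eel: eel < jay → go left; eel > cow → go right; eel < ewe → go left; eel < elk → go left; eel > doe → go right. Place as right child of doe.
Insert bat: bat < jay → go left; bat < cow → go left; bat < cat → go left; bat > asp → go right. Place as right child of asp.
Insert koi: koi > jay → go right; koi > kit → go right. Place as right child of kit.

Path to doe: jay → cow → ewe → elk → doe, which is 4 edges.

4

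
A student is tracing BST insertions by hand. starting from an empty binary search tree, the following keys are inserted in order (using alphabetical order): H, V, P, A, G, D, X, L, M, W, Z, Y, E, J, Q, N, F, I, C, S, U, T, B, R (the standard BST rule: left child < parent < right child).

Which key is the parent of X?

V

H: root
V: right child of H (depth 1)
P: left child of V (depth 2)
A: left child of H (depth 1)
G: right child of A (depth 2)
D: left child of G (depth 3)
X: right child of V (depth 2)
L: left child of P (depth 3)
M: right child of L (depth 4)
W: left child of X (depth 3)
Z: right child of X (depth 3)
Y: left child of Z (depth 4)
E: right child of D (depth 4)
J: left child of L (depth 4)
Q: right child of P (depth 3)
N: right child of M (depth 5)
F: right child of E (depth 5)
I: left child of J (depth 5)
C: left child of D (depth 4)
S: right child of Q (depth 4)
U: right child of S (depth 5)
T: left child of U (depth 6)
B: left child of C (depth 5)
R: left child of S (depth 5)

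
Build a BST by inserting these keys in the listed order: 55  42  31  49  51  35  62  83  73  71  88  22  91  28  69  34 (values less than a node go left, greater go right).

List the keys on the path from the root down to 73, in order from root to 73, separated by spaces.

55: root
42: left child of 55 (depth 1)
31: left child of 42 (depth 2)
49: right child of 42 (depth 2)
51: right child of 49 (depth 3)
35: right child of 31 (depth 3)
62: right child of 55 (depth 1)
83: right child of 62 (depth 2)
73: left child of 83 (depth 3)
71: left child of 73 (depth 4)
88: right child of 83 (depth 3)
22: left child of 31 (depth 3)
91: right child of 88 (depth 4)
28: right child of 22 (depth 4)
69: left child of 71 (depth 5)
34: left child of 35 (depth 4)

55 62 83 73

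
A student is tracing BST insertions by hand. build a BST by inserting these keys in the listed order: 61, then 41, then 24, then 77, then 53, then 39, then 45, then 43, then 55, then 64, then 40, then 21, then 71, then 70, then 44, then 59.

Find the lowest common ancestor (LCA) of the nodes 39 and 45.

61: root
41: left child of 61 (depth 1)
24: left child of 41 (depth 2)
77: right child of 61 (depth 1)
53: right child of 41 (depth 2)
39: right child of 24 (depth 3)
45: left child of 53 (depth 3)
43: left child of 45 (depth 4)
55: right child of 53 (depth 3)
64: left child of 77 (depth 2)
40: right child of 39 (depth 4)
21: left child of 24 (depth 3)
71: right child of 64 (depth 3)
70: left child of 71 (depth 4)
44: right child of 43 (depth 5)
59: right child of 55 (depth 4)

Path to 39: 61 → 41 → 24 → 39
Path to 45: 61 → 41 → 53 → 45
The paths share a prefix ending at 41, then split left and right.

41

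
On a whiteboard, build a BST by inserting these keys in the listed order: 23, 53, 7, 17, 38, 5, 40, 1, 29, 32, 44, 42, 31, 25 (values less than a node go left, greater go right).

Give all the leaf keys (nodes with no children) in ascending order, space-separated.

1 17 25 31 42

23: root
53: right child of 23 (depth 1)
7: left child of 23 (depth 1)
17: right child of 7 (depth 2)
38: left child of 53 (depth 2)
5: left child of 7 (depth 2)
40: right child of 38 (depth 3)
1: left child of 5 (depth 3)
29: left child of 38 (depth 3)
32: right child of 29 (depth 4)
44: right child of 40 (depth 4)
42: left child of 44 (depth 5)
31: left child of 32 (depth 5)
25: left child of 29 (depth 4)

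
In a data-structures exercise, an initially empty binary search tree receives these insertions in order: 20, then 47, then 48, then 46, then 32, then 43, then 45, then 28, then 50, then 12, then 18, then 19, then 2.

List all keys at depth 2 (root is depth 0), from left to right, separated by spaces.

Resulting structure (node: left, right):
  20: L=12, R=47
  47: L=46, R=48
  48: L=–, R=50
  46: L=32, R=–
  32: L=28, R=43
  43: L=–, R=45
  45: L=–, R=–
  28: L=–, R=–
  50: L=–, R=–
  12: L=2, R=18
  18: L=–, R=19
  19: L=–, R=–
  2: L=–, R=–

2 18 46 48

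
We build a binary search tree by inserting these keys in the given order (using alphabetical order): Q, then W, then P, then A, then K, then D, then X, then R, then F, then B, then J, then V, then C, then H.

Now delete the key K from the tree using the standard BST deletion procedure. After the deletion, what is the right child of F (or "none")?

Insert Q: tree is empty, so Q becomes the root.
Insert W: W > Q → go right. Place as right child of Q.
Insert P: P < Q → go left. Place as left child of Q.
Insert A: A < Q → go left; A < P → go left. Place as left child of P.
Insert K: K < Q → go left; K < P → go left; K > A → go right. Place as right child of A.
Insert D: D < Q → go left; D < P → go left; D > A → go right; D < K → go left. Place as left child of K.
Insert X: X > Q → go right; X > W → go right. Place as right child of W.
Insert R: R > Q → go right; R < W → go left. Place as left child of W.
Insert F: F < Q → go left; F < P → go left; F > A → go right; F < K → go left; F > D → go right. Place as right child of D.
Insert B: B < Q → go left; B < P → go left; B > A → go right; B < K → go left; B < D → go left. Place as left child of D.
Insert J: J < Q → go left; J < P → go left; J > A → go right; J < K → go left; J > D → go right; J > F → go right. Place as right child of F.
Insert V: V > Q → go right; V < W → go left; V > R → go right. Place as right child of R.
Insert C: C < Q → go left; C < P → go left; C > A → go right; C < K → go left; C < D → go left; C > B → go right. Place as right child of B.
Insert H: H < Q → go left; H < P → go left; H > A → go right; H < K → go left; H > D → go right; H > F → go right; H < J → go left. Place as left child of J.

Delete K (at most one child — splice it out).
After deletion, F's right child: J.

J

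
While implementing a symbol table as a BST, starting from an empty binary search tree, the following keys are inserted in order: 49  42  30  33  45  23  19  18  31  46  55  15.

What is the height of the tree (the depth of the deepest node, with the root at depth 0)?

6

Insert 49: tree is empty, so 49 becomes the root.
Insert 42: 42 < 49 → go left. Place as left child of 49.
Insert 30: 30 < 49 → go left; 30 < 42 → go left. Place as left child of 42.
Insert 33: 33 < 49 → go left; 33 < 42 → go left; 33 > 30 → go right. Place as right child of 30.
Insert 45: 45 < 49 → go left; 45 > 42 → go right. Place as right child of 42.
Insert 23: 23 < 49 → go left; 23 < 42 → go left; 23 < 30 → go left. Place as left child of 30.
Insert 19: 19 < 49 → go left; 19 < 42 → go left; 19 < 30 → go left; 19 < 23 → go left. Place as left child of 23.
Insert 18: 18 < 49 → go left; 18 < 42 → go left; 18 < 30 → go left; 18 < 23 → go left; 18 < 19 → go left. Place as left child of 19.
Insert 31: 31 < 49 → go left; 31 < 42 → go left; 31 > 30 → go right; 31 < 33 → go left. Place as left child of 33.
Insert 46: 46 < 49 → go left; 46 > 42 → go right; 46 > 45 → go right. Place as right child of 45.
Insert 55: 55 > 49 → go right. Place as right child of 49.
Insert 15: 15 < 49 → go left; 15 < 42 → go left; 15 < 30 → go left; 15 < 23 → go left; 15 < 19 → go left; 15 < 18 → go left. Place as left child of 18.

The deepest node is 15 at depth 6.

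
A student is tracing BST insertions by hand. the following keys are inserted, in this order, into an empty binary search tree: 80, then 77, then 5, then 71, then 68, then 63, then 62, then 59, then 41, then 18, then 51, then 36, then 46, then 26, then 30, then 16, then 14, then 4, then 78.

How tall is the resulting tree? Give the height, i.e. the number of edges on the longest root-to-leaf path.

80: root
77: left child of 80 (depth 1)
5: left child of 77 (depth 2)
71: right child of 5 (depth 3)
68: left child of 71 (depth 4)
63: left child of 68 (depth 5)
62: left child of 63 (depth 6)
59: left child of 62 (depth 7)
41: left child of 59 (depth 8)
18: left child of 41 (depth 9)
51: right child of 41 (depth 9)
36: right child of 18 (depth 10)
46: left child of 51 (depth 10)
26: left child of 36 (depth 11)
30: right child of 26 (depth 12)
16: left child of 18 (depth 10)
14: left child of 16 (depth 11)
4: left child of 5 (depth 3)
78: right child of 77 (depth 2)

The deepest node is 30 at depth 12.

12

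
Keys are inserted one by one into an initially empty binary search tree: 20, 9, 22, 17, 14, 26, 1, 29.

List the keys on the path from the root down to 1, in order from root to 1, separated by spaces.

20 9 1

20: root
9: left child of 20 (depth 1)
22: right child of 20 (depth 1)
17: right child of 9 (depth 2)
14: left child of 17 (depth 3)
26: right child of 22 (depth 2)
1: left child of 9 (depth 2)
29: right child of 26 (depth 3)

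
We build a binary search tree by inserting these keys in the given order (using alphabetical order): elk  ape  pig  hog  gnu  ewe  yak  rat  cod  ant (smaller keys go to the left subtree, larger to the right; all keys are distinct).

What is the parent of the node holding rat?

elk: root
ape: left child of elk (depth 1)
pig: right child of elk (depth 1)
hog: left child of pig (depth 2)
gnu: left child of hog (depth 3)
ewe: left child of gnu (depth 4)
yak: right child of pig (depth 2)
rat: left child of yak (depth 3)
cod: right child of ape (depth 2)
ant: left child of ape (depth 2)

yak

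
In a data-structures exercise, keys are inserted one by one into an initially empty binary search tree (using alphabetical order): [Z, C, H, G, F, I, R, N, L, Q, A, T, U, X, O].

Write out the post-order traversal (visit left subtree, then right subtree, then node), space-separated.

Z: root
C: left child of Z (depth 1)
H: right child of C (depth 2)
G: left child of H (depth 3)
F: left child of G (depth 4)
I: right child of H (depth 3)
R: right child of I (depth 4)
N: left child of R (depth 5)
L: left child of N (depth 6)
Q: right child of N (depth 6)
A: left child of C (depth 2)
T: right child of R (depth 5)
U: right child of T (depth 6)
X: right child of U (depth 7)
O: left child of Q (depth 7)

A F G L O Q N X U T R I H C Z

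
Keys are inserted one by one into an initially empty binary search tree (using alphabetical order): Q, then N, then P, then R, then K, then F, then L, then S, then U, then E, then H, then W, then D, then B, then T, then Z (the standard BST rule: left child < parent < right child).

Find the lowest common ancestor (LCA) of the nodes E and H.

F

Resulting structure (node: left, right):
  Q: L=N, R=R
  N: L=K, R=P
  P: L=–, R=–
  R: L=–, R=S
  K: L=F, R=L
  F: L=E, R=H
  L: L=–, R=–
  S: L=–, R=U
  U: L=T, R=W
  E: L=D, R=–
  H: L=–, R=–
  W: L=–, R=Z
  D: L=B, R=–
  B: L=–, R=–
  T: L=–, R=–
  Z: L=–, R=–

Path to E: Q → N → K → F → E
Path to H: Q → N → K → F → H
The paths share a prefix ending at F, then split left and right.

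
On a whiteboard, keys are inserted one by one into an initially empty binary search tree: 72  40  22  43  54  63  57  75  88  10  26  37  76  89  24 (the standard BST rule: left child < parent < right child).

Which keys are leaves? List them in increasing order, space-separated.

10 24 37 57 76 89

Insert 72: tree is empty, so 72 becomes the root.
Insert 40: 40 < 72 → go left. Place as left child of 72.
Insert 22: 22 < 72 → go left; 22 < 40 → go left. Place as left child of 40.
Insert 43: 43 < 72 → go left; 43 > 40 → go right. Place as right child of 40.
Insert 54: 54 < 72 → go left; 54 > 40 → go right; 54 > 43 → go right. Place as right child of 43.
Insert 63: 63 < 72 → go left; 63 > 40 → go right; 63 > 43 → go right; 63 > 54 → go right. Place as right child of 54.
Insert 57: 57 < 72 → go left; 57 > 40 → go right; 57 > 43 → go right; 57 > 54 → go right; 57 < 63 → go left. Place as left child of 63.
Insert 75: 75 > 72 → go right. Place as right child of 72.
Insert 88: 88 > 72 → go right; 88 > 75 → go right. Place as right child of 75.
Insert 10: 10 < 72 → go left; 10 < 40 → go left; 10 < 22 → go left. Place as left child of 22.
Insert 26: 26 < 72 → go left; 26 < 40 → go left; 26 > 22 → go right. Place as right child of 22.
Insert 37: 37 < 72 → go left; 37 < 40 → go left; 37 > 22 → go right; 37 > 26 → go right. Place as right child of 26.
Insert 76: 76 > 72 → go right; 76 > 75 → go right; 76 < 88 → go left. Place as left child of 88.
Insert 89: 89 > 72 → go right; 89 > 75 → go right; 89 > 88 → go right. Place as right child of 88.
Insert 24: 24 < 72 → go left; 24 < 40 → go left; 24 > 22 → go right; 24 < 26 → go left. Place as left child of 26.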